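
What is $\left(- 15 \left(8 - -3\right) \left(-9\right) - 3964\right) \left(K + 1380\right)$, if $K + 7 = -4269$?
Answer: $7179184$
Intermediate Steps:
$K = -4276$ ($K = -7 - 4269 = -4276$)
$\left(- 15 \left(8 - -3\right) \left(-9\right) - 3964\right) \left(K + 1380\right) = \left(- 15 \left(8 - -3\right) \left(-9\right) - 3964\right) \left(-4276 + 1380\right) = \left(- 15 \left(8 + 3\right) \left(-9\right) - 3964\right) \left(-2896\right) = \left(\left(-15\right) 11 \left(-9\right) - 3964\right) \left(-2896\right) = \left(\left(-165\right) \left(-9\right) - 3964\right) \left(-2896\right) = \left(1485 - 3964\right) \left(-2896\right) = \left(-2479\right) \left(-2896\right) = 7179184$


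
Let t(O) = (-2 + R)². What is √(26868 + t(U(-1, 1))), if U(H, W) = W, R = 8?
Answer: 2*√6726 ≈ 164.02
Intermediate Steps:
t(O) = 36 (t(O) = (-2 + 8)² = 6² = 36)
√(26868 + t(U(-1, 1))) = √(26868 + 36) = √26904 = 2*√6726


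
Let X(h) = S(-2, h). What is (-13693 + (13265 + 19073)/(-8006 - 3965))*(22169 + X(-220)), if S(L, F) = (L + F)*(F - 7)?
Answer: -11896793900683/11971 ≈ -9.9380e+8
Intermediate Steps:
S(L, F) = (-7 + F)*(F + L) (S(L, F) = (F + L)*(-7 + F) = (-7 + F)*(F + L))
X(h) = 14 + h**2 - 9*h (X(h) = h**2 - 7*h - 7*(-2) + h*(-2) = h**2 - 7*h + 14 - 2*h = 14 + h**2 - 9*h)
(-13693 + (13265 + 19073)/(-8006 - 3965))*(22169 + X(-220)) = (-13693 + (13265 + 19073)/(-8006 - 3965))*(22169 + (14 + (-220)**2 - 9*(-220))) = (-13693 + 32338/(-11971))*(22169 + (14 + 48400 + 1980)) = (-13693 + 32338*(-1/11971))*(22169 + 50394) = (-13693 - 32338/11971)*72563 = -163951241/11971*72563 = -11896793900683/11971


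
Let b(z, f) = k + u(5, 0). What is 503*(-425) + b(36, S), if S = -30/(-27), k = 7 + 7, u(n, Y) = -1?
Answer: -213762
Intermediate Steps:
k = 14
S = 10/9 (S = -30*(-1/27) = 10/9 ≈ 1.1111)
b(z, f) = 13 (b(z, f) = 14 - 1 = 13)
503*(-425) + b(36, S) = 503*(-425) + 13 = -213775 + 13 = -213762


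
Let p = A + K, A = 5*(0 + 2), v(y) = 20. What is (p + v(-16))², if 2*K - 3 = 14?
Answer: 5929/4 ≈ 1482.3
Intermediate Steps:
K = 17/2 (K = 3/2 + (½)*14 = 3/2 + 7 = 17/2 ≈ 8.5000)
A = 10 (A = 5*2 = 10)
p = 37/2 (p = 10 + 17/2 = 37/2 ≈ 18.500)
(p + v(-16))² = (37/2 + 20)² = (77/2)² = 5929/4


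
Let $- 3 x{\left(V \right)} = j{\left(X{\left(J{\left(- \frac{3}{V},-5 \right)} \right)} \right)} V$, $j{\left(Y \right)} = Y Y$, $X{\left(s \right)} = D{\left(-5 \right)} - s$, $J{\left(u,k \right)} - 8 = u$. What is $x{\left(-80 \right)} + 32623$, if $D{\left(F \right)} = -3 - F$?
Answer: $\frac{2687603}{80} \approx 33595.0$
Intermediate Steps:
$J{\left(u,k \right)} = 8 + u$
$X{\left(s \right)} = 2 - s$ ($X{\left(s \right)} = \left(-3 - -5\right) - s = \left(-3 + 5\right) - s = 2 - s$)
$j{\left(Y \right)} = Y^{2}$
$x{\left(V \right)} = - \frac{V \left(-6 + \frac{3}{V}\right)^{2}}{3}$ ($x{\left(V \right)} = - \frac{\left(2 - \left(8 - \frac{3}{V}\right)\right)^{2} V}{3} = - \frac{\left(-6 + \frac{3}{V}\right)^{2} V}{3} = - \frac{V \left(-6 + \frac{3}{V}\right)^{2}}{3}$)
$x{\left(-80 \right)} + 32623 = - \frac{3 \left(-1 + 2 \left(-80\right)\right)^{2}}{-80} + 32623 = \left(-3\right) \left(- \frac{1}{80}\right) \left(-1 - 160\right)^{2} + 32623 = \left(-3\right) \left(- \frac{1}{80}\right) \left(-161\right)^{2} + 32623 = \left(-3\right) \left(- \frac{1}{80}\right) 25921 + 32623 = \frac{77763}{80} + 32623 = \frac{2687603}{80}$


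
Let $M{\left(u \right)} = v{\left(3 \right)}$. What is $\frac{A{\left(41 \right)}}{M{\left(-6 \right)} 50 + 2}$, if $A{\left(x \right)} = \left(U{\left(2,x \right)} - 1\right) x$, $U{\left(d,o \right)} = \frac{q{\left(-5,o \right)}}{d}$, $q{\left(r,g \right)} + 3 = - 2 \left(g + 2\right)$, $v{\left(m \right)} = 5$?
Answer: $- \frac{533}{72} \approx -7.4028$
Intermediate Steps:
$q{\left(r,g \right)} = -7 - 2 g$ ($q{\left(r,g \right)} = -3 - 2 \left(g + 2\right) = -3 - 2 \left(2 + g\right) = -3 - \left(4 + 2 g\right) = -7 - 2 g$)
$M{\left(u \right)} = 5$
$U{\left(d,o \right)} = \frac{-7 - 2 o}{d}$
$A{\left(x \right)} = x \left(- \frac{9}{2} - x\right)$ ($A{\left(x \right)} = \left(\frac{-7 - 2 x}{2} - 1\right) x = \left(\left(- \frac{7}{2} - x\right) - 1\right) x = \left(- \frac{9}{2} - x\right) x = x \left(- \frac{9}{2} - x\right)$)
$\frac{A{\left(41 \right)}}{M{\left(-6 \right)} 50 + 2} = \frac{\left(- \frac{1}{2}\right) 41 \left(9 + 2 \cdot 41\right)}{5 \cdot 50 + 2} = \frac{\left(- \frac{1}{2}\right) 41 \left(9 + 82\right)}{250 + 2} = \frac{\left(- \frac{1}{2}\right) 41 \cdot 91}{252} = \left(- \frac{3731}{2}\right) \frac{1}{252} = - \frac{533}{72}$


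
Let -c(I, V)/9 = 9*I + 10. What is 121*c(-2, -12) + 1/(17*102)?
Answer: 15106609/1734 ≈ 8712.0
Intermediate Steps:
c(I, V) = -90 - 81*I (c(I, V) = -9*(9*I + 10) = -9*(10 + 9*I) = -90 - 81*I)
121*c(-2, -12) + 1/(17*102) = 121*(-90 - 81*(-2)) + 1/(17*102) = 121*(-90 + 162) + (1/17)*(1/102) = 121*72 + 1/1734 = 8712 + 1/1734 = 15106609/1734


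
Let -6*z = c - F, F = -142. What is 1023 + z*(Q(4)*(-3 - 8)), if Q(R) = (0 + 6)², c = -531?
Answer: -24651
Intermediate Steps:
Q(R) = 36 (Q(R) = 6² = 36)
z = 389/6 (z = -(-531 - 1*(-142))/6 = -(-531 + 142)/6 = -⅙*(-389) = 389/6 ≈ 64.833)
1023 + z*(Q(4)*(-3 - 8)) = 1023 + 389*(36*(-3 - 8))/6 = 1023 + 389*(36*(-11))/6 = 1023 + (389/6)*(-396) = 1023 - 25674 = -24651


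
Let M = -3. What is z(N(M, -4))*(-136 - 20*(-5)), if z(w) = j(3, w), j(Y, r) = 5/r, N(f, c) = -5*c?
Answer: -9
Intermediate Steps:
z(w) = 5/w
z(N(M, -4))*(-136 - 20*(-5)) = (5/((-5*(-4))))*(-136 - 20*(-5)) = (5/20)*(-136 + 100) = (5*(1/20))*(-36) = (¼)*(-36) = -9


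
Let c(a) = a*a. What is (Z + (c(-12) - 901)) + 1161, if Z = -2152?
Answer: -1748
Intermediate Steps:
c(a) = a²
(Z + (c(-12) - 901)) + 1161 = (-2152 + ((-12)² - 901)) + 1161 = (-2152 + (144 - 901)) + 1161 = (-2152 - 757) + 1161 = -2909 + 1161 = -1748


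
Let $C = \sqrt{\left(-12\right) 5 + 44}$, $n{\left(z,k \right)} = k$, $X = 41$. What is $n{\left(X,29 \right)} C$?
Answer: $116 i \approx 116.0 i$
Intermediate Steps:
$C = 4 i$ ($C = \sqrt{-60 + 44} = \sqrt{-16} = 4 i \approx 4.0 i$)
$n{\left(X,29 \right)} C = 29 \cdot 4 i = 116 i$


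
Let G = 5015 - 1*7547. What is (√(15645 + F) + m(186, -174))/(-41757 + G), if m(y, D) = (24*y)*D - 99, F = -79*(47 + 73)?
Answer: 86315/4921 - √685/14763 ≈ 17.538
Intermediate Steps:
F = -9480 (F = -79*120 = -9480)
m(y, D) = -99 + 24*D*y (m(y, D) = 24*D*y - 99 = -99 + 24*D*y)
G = -2532 (G = 5015 - 7547 = -2532)
(√(15645 + F) + m(186, -174))/(-41757 + G) = (√(15645 - 9480) + (-99 + 24*(-174)*186))/(-41757 - 2532) = (√6165 + (-99 - 776736))/(-44289) = (3*√685 - 776835)*(-1/44289) = (-776835 + 3*√685)*(-1/44289) = 86315/4921 - √685/14763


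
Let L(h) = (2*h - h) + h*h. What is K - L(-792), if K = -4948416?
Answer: -5574888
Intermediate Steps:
L(h) = h + h²
K - L(-792) = -4948416 - (-792)*(1 - 792) = -4948416 - (-792)*(-791) = -4948416 - 1*626472 = -4948416 - 626472 = -5574888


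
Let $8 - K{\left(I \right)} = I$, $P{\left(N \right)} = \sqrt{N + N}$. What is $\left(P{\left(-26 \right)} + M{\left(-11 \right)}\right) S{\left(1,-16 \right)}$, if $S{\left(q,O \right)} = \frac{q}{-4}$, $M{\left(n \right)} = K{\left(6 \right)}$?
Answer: $- \frac{1}{2} - \frac{i \sqrt{13}}{2} \approx -0.5 - 1.8028 i$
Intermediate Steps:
$P{\left(N \right)} = \sqrt{2} \sqrt{N}$ ($P{\left(N \right)} = \sqrt{2 N} = \sqrt{2} \sqrt{N}$)
$K{\left(I \right)} = 8 - I$
$M{\left(n \right)} = 2$ ($M{\left(n \right)} = 8 - 6 = 2$)
$S{\left(q,O \right)} = - \frac{q}{4}$
$\left(P{\left(-26 \right)} + M{\left(-11 \right)}\right) S{\left(1,-16 \right)} = \left(\sqrt{2} \sqrt{-26} + 2\right) \left(\left(- \frac{1}{4}\right) 1\right) = \left(\sqrt{2} i \sqrt{26} + 2\right) \left(- \frac{1}{4}\right) = \left(2 i \sqrt{13} + 2\right) \left(- \frac{1}{4}\right) = \left(2 + 2 i \sqrt{13}\right) \left(- \frac{1}{4}\right) = - \frac{1}{2} - \frac{i \sqrt{13}}{2}$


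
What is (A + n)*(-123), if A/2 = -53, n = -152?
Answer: 31734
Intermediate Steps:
A = -106 (A = 2*(-53) = -106)
(A + n)*(-123) = (-106 - 152)*(-123) = -258*(-123) = 31734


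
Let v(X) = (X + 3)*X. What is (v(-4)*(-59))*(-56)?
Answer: 13216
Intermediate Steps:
v(X) = X*(3 + X) (v(X) = (3 + X)*X = X*(3 + X))
(v(-4)*(-59))*(-56) = (-4*(3 - 4)*(-59))*(-56) = (-4*(-1)*(-59))*(-56) = (4*(-59))*(-56) = -236*(-56) = 13216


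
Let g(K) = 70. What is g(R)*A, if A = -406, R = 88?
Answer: -28420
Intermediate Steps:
g(R)*A = 70*(-406) = -28420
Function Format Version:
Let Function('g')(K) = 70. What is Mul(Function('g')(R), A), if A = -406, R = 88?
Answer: -28420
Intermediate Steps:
Mul(Function('g')(R), A) = Mul(70, -406) = -28420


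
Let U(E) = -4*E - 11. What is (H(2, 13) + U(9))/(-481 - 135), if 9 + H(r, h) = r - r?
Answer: 1/11 ≈ 0.090909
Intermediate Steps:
H(r, h) = -9 (H(r, h) = -9 + (r - r) = -9 + 0 = -9)
U(E) = -11 - 4*E
(H(2, 13) + U(9))/(-481 - 135) = (-9 + (-11 - 4*9))/(-481 - 135) = (-9 + (-11 - 36))/(-616) = (-9 - 47)*(-1/616) = -56*(-1/616) = 1/11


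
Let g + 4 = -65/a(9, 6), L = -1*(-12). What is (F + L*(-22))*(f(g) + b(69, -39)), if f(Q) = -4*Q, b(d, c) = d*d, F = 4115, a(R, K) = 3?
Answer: 56189941/3 ≈ 1.8730e+7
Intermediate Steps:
L = 12
g = -77/3 (g = -4 - 65/3 = -77/3 ≈ -25.667)
b(d, c) = d²
(F + L*(-22))*(f(g) + b(69, -39)) = (4115 + 12*(-22))*(-4*(-77/3) + 69²) = (4115 - 264)*(308/3 + 4761) = 3851*(14591/3) = 56189941/3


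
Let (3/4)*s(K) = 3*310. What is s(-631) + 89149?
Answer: 90389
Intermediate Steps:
s(K) = 1240 (s(K) = 4*(3*310)/3 = (4/3)*930 = 1240)
s(-631) + 89149 = 1240 + 89149 = 90389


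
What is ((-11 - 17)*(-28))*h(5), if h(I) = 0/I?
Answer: 0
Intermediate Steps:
h(I) = 0
((-11 - 17)*(-28))*h(5) = ((-11 - 17)*(-28))*0 = -28*(-28)*0 = 784*0 = 0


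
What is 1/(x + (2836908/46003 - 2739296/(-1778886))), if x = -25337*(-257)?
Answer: 40917046329/266438393405212549 ≈ 1.5357e-7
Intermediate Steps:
x = 6511609
1/(x + (2836908/46003 - 2739296/(-1778886))) = 1/(6511609 + (2836908/46003 - 2739296/(-1778886))) = 1/(6511609 + (2836908*(1/46003) - 2739296*(-1/1778886))) = 1/(6511609 + (2836908/46003 + 1369648/889443)) = 1/(6511609 + 2586275879188/40917046329) = 1/(266438393405212549/40917046329) = 40917046329/266438393405212549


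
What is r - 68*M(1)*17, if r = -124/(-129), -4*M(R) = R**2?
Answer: 37405/129 ≈ 289.96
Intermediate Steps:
M(R) = -R**2/4
r = 124/129 (r = -124*(-1/129) = 124/129 ≈ 0.96124)
r - 68*M(1)*17 = 124/129 - 68*(-1/4*1**2)*17 = 124/129 - 68*(-1/4*1)*17 = 124/129 - (-17)*17 = 124/129 - 68*(-17/4) = 124/129 + 289 = 37405/129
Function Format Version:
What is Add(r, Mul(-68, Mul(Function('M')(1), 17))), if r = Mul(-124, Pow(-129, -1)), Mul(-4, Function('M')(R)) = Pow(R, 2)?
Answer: Rational(37405, 129) ≈ 289.96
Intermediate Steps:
Function('M')(R) = Mul(Rational(-1, 4), Pow(R, 2))
r = Rational(124, 129) (r = Mul(-124, Rational(-1, 129)) = Rational(124, 129) ≈ 0.96124)
Add(r, Mul(-68, Mul(Function('M')(1), 17))) = Add(Rational(124, 129), Mul(-68, Mul(Mul(Rational(-1, 4), Pow(1, 2)), 17))) = Add(Rational(124, 129), Mul(-68, Mul(Mul(Rational(-1, 4), 1), 17))) = Add(Rational(124, 129), Mul(-68, Mul(Rational(-1, 4), 17))) = Add(Rational(124, 129), Mul(-68, Rational(-17, 4))) = Add(Rational(124, 129), 289) = Rational(37405, 129)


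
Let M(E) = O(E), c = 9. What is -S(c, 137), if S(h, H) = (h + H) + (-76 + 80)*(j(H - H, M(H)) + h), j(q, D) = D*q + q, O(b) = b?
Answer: -182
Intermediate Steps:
M(E) = E
j(q, D) = q + D*q
S(h, H) = H + 5*h (S(h, H) = (h + H) + (-76 + 80)*((H - H)*(1 + H) + h) = (H + h) + 4*(0*(1 + H) + h) = (H + h) + 4*(0 + h) = (H + h) + 4*h = H + 5*h)
-S(c, 137) = -(137 + 5*9) = -(137 + 45) = -1*182 = -182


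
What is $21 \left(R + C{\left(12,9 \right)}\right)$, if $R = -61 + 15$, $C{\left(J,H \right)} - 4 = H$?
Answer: $-693$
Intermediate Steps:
$C{\left(J,H \right)} = 4 + H$
$R = -46$
$21 \left(R + C{\left(12,9 \right)}\right) = 21 \left(-46 + \left(4 + 9\right)\right) = 21 \left(-46 + 13\right) = 21 \left(-33\right) = -693$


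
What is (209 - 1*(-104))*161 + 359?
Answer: 50752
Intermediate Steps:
(209 - 1*(-104))*161 + 359 = (209 + 104)*161 + 359 = 313*161 + 359 = 50393 + 359 = 50752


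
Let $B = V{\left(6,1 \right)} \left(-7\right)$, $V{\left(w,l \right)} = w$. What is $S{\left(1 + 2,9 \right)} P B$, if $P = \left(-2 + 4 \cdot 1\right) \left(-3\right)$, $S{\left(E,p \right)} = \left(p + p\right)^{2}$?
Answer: $81648$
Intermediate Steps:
$S{\left(E,p \right)} = 4 p^{2}$ ($S{\left(E,p \right)} = \left(2 p\right)^{2} = 4 p^{2}$)
$B = -42$ ($B = 6 \left(-7\right) = -42$)
$P = -6$ ($P = \left(-2 + 4\right) \left(-3\right) = 2 \left(-3\right) = -6$)
$S{\left(1 + 2,9 \right)} P B = 4 \cdot 9^{2} \left(-6\right) \left(-42\right) = 4 \cdot 81 \left(-6\right) \left(-42\right) = 324 \left(-6\right) \left(-42\right) = \left(-1944\right) \left(-42\right) = 81648$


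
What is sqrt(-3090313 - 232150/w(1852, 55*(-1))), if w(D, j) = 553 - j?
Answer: 21*I*sqrt(40480393)/76 ≈ 1758.0*I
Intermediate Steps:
sqrt(-3090313 - 232150/w(1852, 55*(-1))) = sqrt(-3090313 - 232150/(553 - 55*(-1))) = sqrt(-3090313 - 232150/(553 - 1*(-55))) = sqrt(-3090313 - 232150/(553 + 55)) = sqrt(-3090313 - 232150/608) = sqrt(-3090313 - 232150*1/608) = sqrt(-3090313 - 116075/304) = sqrt(-939571227/304) = 21*I*sqrt(40480393)/76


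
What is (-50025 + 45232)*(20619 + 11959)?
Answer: -156146354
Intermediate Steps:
(-50025 + 45232)*(20619 + 11959) = -4793*32578 = -156146354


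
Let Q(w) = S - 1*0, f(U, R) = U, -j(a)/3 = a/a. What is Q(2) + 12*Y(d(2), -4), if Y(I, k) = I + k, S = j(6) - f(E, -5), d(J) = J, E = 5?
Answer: -32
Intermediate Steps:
j(a) = -3 (j(a) = -3*a/a = -3*1 = -3)
S = -8 (S = -3 - 1*5 = -3 - 5 = -8)
Q(w) = -8 (Q(w) = -8 - 1*0 = -8 + 0 = -8)
Q(2) + 12*Y(d(2), -4) = -8 + 12*(2 - 4) = -8 + 12*(-2) = -8 - 24 = -32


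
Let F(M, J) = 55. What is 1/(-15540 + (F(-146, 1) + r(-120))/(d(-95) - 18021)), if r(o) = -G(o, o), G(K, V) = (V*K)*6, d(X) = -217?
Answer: -18238/283332175 ≈ -6.4370e-5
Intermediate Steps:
G(K, V) = 6*K*V (G(K, V) = (K*V)*6 = 6*K*V)
r(o) = -6*o² (r(o) = -6*o*o = -6*o²)
1/(-15540 + (F(-146, 1) + r(-120))/(d(-95) - 18021)) = 1/(-15540 + (55 - 6*(-120)²)/(-217 - 18021)) = 1/(-15540 + (55 - 6*14400)/(-18238)) = 1/(-15540 + (55 - 86400)*(-1/18238)) = 1/(-15540 - 86345*(-1/18238)) = 1/(-15540 + 86345/18238) = 1/(-283332175/18238) = -18238/283332175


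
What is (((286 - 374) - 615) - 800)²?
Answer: 2259009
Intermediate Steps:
(((286 - 374) - 615) - 800)² = ((-88 - 615) - 800)² = (-703 - 800)² = (-1503)² = 2259009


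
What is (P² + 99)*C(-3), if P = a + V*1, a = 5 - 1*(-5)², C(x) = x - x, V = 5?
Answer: 0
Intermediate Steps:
C(x) = 0
a = -20 (a = 5 - 1*25 = 5 - 25 = -20)
P = -15 (P = -20 + 5*1 = -20 + 5 = -15)
(P² + 99)*C(-3) = ((-15)² + 99)*0 = (225 + 99)*0 = 324*0 = 0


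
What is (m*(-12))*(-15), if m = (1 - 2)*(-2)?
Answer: 360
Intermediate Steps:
m = 2 (m = -1*(-2) = 2)
(m*(-12))*(-15) = (2*(-12))*(-15) = -24*(-15) = 360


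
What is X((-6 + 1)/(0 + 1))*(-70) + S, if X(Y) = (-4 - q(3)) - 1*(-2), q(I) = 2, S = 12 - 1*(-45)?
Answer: 337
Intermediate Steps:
S = 57 (S = 12 + 45 = 57)
X(Y) = -4 (X(Y) = (-4 - 1*2) - 1*(-2) = (-4 - 2) + 2 = -6 + 2 = -4)
X((-6 + 1)/(0 + 1))*(-70) + S = -4*(-70) + 57 = 280 + 57 = 337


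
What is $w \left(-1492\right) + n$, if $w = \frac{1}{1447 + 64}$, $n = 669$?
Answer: $\frac{1009367}{1511} \approx 668.01$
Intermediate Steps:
$w = \frac{1}{1511} \approx 0.00066181$
$w \left(-1492\right) + n = \frac{1}{1511} \left(-1492\right) + 669 = - \frac{1492}{1511} + 669 = \frac{1009367}{1511}$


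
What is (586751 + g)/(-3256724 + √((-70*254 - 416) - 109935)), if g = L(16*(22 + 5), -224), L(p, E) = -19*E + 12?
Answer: -1924785761756/10606251340307 - 591019*I*√128131/10606251340307 ≈ -0.18148 - 1.9946e-5*I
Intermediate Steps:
L(p, E) = 12 - 19*E
g = 4268 (g = 12 - 19*(-224) = 12 + 4256 = 4268)
(586751 + g)/(-3256724 + √((-70*254 - 416) - 109935)) = (586751 + 4268)/(-3256724 + √((-70*254 - 416) - 109935)) = 591019/(-3256724 + √((-17780 - 416) - 109935)) = 591019/(-3256724 + √(-18196 - 109935)) = 591019/(-3256724 + √(-128131)) = 591019/(-3256724 + I*√128131)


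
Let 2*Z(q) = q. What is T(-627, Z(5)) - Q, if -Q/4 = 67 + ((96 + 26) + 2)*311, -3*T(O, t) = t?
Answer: 927139/6 ≈ 1.5452e+5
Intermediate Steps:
Z(q) = q/2
T(O, t) = -t/3
Q = -154524 (Q = -4*(67 + ((96 + 26) + 2)*311) = -4*(67 + (122 + 2)*311) = -4*(67 + 124*311) = -4*(67 + 38564) = -4*38631 = -154524)
T(-627, Z(5)) - Q = -5/6 - 1*(-154524) = -⅓*5/2 + 154524 = -⅚ + 154524 = 927139/6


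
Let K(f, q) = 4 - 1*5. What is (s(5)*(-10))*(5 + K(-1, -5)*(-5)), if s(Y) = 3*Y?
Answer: -1500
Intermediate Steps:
K(f, q) = -1 (K(f, q) = 4 - 5 = -1)
(s(5)*(-10))*(5 + K(-1, -5)*(-5)) = ((3*5)*(-10))*(5 - 1*(-5)) = (15*(-10))*(5 + 5) = -150*10 = -1500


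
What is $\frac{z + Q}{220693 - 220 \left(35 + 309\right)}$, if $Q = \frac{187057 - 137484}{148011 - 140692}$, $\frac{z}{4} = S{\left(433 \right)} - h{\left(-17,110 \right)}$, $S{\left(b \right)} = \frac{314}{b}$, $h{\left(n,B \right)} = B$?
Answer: $- \frac{1363758107}{459564613651} \approx -0.0029675$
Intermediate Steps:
$z = - \frac{189264}{433}$ ($z = 4 \left(\frac{314}{433} - 110\right) = 4 \left(- \frac{47316}{433}\right) = - \frac{189264}{433} \approx -437.1$)
$Q = \frac{49573}{7319} \approx 6.7732$
$\frac{z + Q}{220693 - 220 \left(35 + 309\right)} = \frac{- \frac{189264}{433} + \frac{49573}{7319}}{220693 - 220 \left(35 + 309\right)} = - \frac{1363758107}{3169127 \left(220693 - 75680\right)} = - \frac{1363758107}{3169127 \cdot 145013} = \left(- \frac{1363758107}{3169127}\right) \frac{1}{145013} = - \frac{1363758107}{459564613651}$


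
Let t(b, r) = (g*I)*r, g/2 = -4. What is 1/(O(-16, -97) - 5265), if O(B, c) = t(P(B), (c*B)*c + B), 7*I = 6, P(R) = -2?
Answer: 7/7190025 ≈ 9.7357e-7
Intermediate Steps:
g = -8 (g = 2*(-4) = -8)
I = 6/7 (I = (⅐)*6 = 6/7 ≈ 0.85714)
t(b, r) = -48*r/7 (t(b, r) = (-8*6/7)*r = -48*r/7)
O(B, c) = -48*B/7 - 48*B*c²/7 (O(B, c) = -48*((c*B)*c + B)/7 = -48*((B*c)*c + B)/7 = -48*(B*c² + B)/7 = -48*(B + B*c²)/7 = -48*B/7 - 48*B*c²/7)
1/(O(-16, -97) - 5265) = 1/(-48/7*(-16)*(1 + (-97)²) - 5265) = 1/(-48/7*(-16)*(1 + 9409) - 5265) = 1/(-48/7*(-16)*9410 - 5265) = 1/(7226880/7 - 5265) = 1/(7190025/7) = 7/7190025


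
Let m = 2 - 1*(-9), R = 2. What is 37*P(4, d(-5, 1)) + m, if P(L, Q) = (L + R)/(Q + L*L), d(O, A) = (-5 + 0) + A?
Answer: 59/2 ≈ 29.500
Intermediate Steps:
m = 11 (m = 2 + 9 = 11)
d(O, A) = -5 + A
P(L, Q) = (2 + L)/(Q + L²) (P(L, Q) = (L + 2)/(Q + L*L) = (2 + L)/(Q + L²))
37*P(4, d(-5, 1)) + m = 37*((2 + 4)/((-5 + 1) + 4²)) + 11 = 37*(6/(-4 + 16)) + 11 = 37*(6/12) + 11 = 37*((1/12)*6) + 11 = 37*(½) + 11 = 37/2 + 11 = 59/2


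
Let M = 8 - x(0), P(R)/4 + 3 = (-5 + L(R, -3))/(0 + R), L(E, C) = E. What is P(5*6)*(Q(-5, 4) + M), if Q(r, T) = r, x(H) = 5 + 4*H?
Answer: 52/3 ≈ 17.333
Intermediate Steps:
P(R) = -12 + 4*(-5 + R)/R (P(R) = -12 + 4*((-5 + R)/(0 + R)) = -12 + 4*((-5 + R)/R) = -12 + 4*(-5 + R)/R)
M = 3 (M = 8 - (5 + 4*0) = 8 - (5 + 0) = 8 - 1*5 = 8 - 5 = 3)
P(5*6)*(Q(-5, 4) + M) = (-8 - 20/(5*6))*(-5 + 3) = (-8 - 20/30)*(-2) = (-8 - 20*1/30)*(-2) = (-8 - 2/3)*(-2) = -26/3*(-2) = 52/3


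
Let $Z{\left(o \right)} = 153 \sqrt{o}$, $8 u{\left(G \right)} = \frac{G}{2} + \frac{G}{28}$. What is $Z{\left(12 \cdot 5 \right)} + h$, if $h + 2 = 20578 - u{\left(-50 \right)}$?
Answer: $\frac{2304887}{112} + 306 \sqrt{15} \approx 21764.0$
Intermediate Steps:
$u{\left(G \right)} = \frac{15 G}{224}$ ($u{\left(G \right)} = \frac{\frac{G}{2} + \frac{G}{28}}{8} = \frac{\frac{15}{28} G}{8} = \frac{15 G}{224}$)
$h = \frac{2304887}{112}$ ($h = -2 + \left(20578 - \frac{15}{224} \left(-50\right)\right) = -2 + \left(20578 - - \frac{375}{112}\right) = -2 + \left(20578 + \frac{375}{112}\right) = -2 + \frac{2305111}{112} = \frac{2304887}{112} \approx 20579.0$)
$Z{\left(12 \cdot 5 \right)} + h = 153 \sqrt{12 \cdot 5} + \frac{2304887}{112} = 153 \sqrt{60} + \frac{2304887}{112} = 153 \cdot 2 \sqrt{15} + \frac{2304887}{112} = 306 \sqrt{15} + \frac{2304887}{112} = \frac{2304887}{112} + 306 \sqrt{15}$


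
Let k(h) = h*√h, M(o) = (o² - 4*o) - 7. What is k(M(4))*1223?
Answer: -8561*I*√7 ≈ -22650.0*I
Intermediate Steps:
M(o) = -7 + o² - 4*o
k(h) = h^(3/2)
k(M(4))*1223 = (-7 + 4² - 4*4)^(3/2)*1223 = (-7 + 16 - 16)^(3/2)*1223 = (-7)^(3/2)*1223 = -7*I*√7*1223 = -8561*I*√7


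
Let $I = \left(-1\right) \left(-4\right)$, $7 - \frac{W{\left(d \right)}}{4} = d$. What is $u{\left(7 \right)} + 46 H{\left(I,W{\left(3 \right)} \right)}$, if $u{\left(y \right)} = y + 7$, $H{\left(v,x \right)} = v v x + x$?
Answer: $12526$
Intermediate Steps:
$W{\left(d \right)} = 28 - 4 d$
$I = 4$
$H{\left(v,x \right)} = x + x v^{2}$ ($H{\left(v,x \right)} = v^{2} x + x = x v^{2} + x = x + x v^{2}$)
$u{\left(y \right)} = 7 + y$
$u{\left(7 \right)} + 46 H{\left(I,W{\left(3 \right)} \right)} = \left(7 + 7\right) + 46 \left(28 - 12\right) \left(1 + 4^{2}\right) = 14 + 46 \left(28 - 12\right) \left(1 + 16\right) = 14 + 46 \cdot 16 \cdot 17 = 14 + 46 \cdot 272 = 14 + 12512 = 12526$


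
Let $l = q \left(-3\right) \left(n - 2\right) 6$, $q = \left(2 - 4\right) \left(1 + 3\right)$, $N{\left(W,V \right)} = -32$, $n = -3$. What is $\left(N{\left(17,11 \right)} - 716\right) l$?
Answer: $538560$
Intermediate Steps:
$q = -8$ ($q = \left(-2\right) 4 = -8$)
$l = -720$ ($l = \left(-8\right) \left(-3\right) \left(-3 - 2\right) 6 = 24 \left(\left(-5\right) 6\right) = 24 \left(-30\right) = -720$)
$\left(N{\left(17,11 \right)} - 716\right) l = \left(-32 - 716\right) \left(-720\right) = \left(-748\right) \left(-720\right) = 538560$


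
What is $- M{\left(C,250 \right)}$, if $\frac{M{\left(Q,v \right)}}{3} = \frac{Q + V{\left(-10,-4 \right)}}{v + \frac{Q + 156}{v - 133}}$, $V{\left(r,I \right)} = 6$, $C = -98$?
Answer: $\frac{8073}{7327} \approx 1.1018$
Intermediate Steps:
$M{\left(Q,v \right)} = \frac{3 \left(6 + Q\right)}{v + \frac{156 + Q}{-133 + v}}$ ($M{\left(Q,v \right)} = 3 \frac{Q + 6}{v + \frac{Q + 156}{v - 133}} = 3 \frac{6 + Q}{v + \frac{156 + Q}{-133 + v}} = \frac{3 \left(6 + Q\right)}{v + \frac{156 + Q}{-133 + v}}$)
$- M{\left(C,250 \right)} = - \frac{3 \left(-798 - -13034 + 6 \cdot 250 - 24500\right)}{156 - 98 + 250^{2} - 33250} = - \frac{3 \left(-798 + 13034 + 1500 - 24500\right)}{156 - 98 + 62500 - 33250} = - \frac{3 \left(-10764\right)}{29308} = \left(-1\right) \left(- \frac{8073}{7327}\right) = \frac{8073}{7327}$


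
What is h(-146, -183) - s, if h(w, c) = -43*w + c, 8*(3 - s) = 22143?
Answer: 70879/8 ≈ 8859.9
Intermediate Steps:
s = -22119/8 (s = 3 - ⅛*22143 = 3 - 22143/8 = -22119/8 ≈ -2764.9)
h(w, c) = c - 43*w
h(-146, -183) - s = (-183 - 43*(-146)) - 1*(-22119/8) = (-183 + 6278) + 22119/8 = 6095 + 22119/8 = 70879/8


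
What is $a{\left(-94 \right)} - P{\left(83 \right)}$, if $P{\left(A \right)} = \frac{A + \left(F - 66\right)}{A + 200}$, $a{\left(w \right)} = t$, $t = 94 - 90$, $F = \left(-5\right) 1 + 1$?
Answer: $\frac{1119}{283} \approx 3.9541$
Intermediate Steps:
$F = -4$ ($F = -5 + 1 = -4$)
$t = 4$
$a{\left(w \right)} = 4$
$P{\left(A \right)} = \frac{-70 + A}{200 + A}$ ($P{\left(A \right)} = \frac{A - 70}{A + 200} = \frac{A - 70}{200 + A} = \frac{-70 + A}{200 + A}$)
$a{\left(-94 \right)} - P{\left(83 \right)} = 4 - \frac{-70 + 83}{200 + 83} = 4 - \frac{1}{283} \cdot 13 = 4 - \frac{13}{283} = \frac{1119}{283}$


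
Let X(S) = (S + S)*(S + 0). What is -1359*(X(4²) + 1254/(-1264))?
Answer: -438898563/632 ≈ -6.9446e+5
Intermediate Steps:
X(S) = 2*S² (X(S) = (2*S)*S = 2*S²)
-1359*(X(4²) + 1254/(-1264)) = -1359*(2*(4²)² + 1254/(-1264)) = -1359*(2*16² + 1254*(-1/1264)) = -1359*(2*256 - 627/632) = -1359*(512 - 627/632) = -1359*322957/632 = -438898563/632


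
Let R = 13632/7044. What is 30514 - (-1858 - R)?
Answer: 19003500/587 ≈ 32374.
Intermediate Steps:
R = 1136/587 (R = 13632*(1/7044) = 1136/587 ≈ 1.9353)
30514 - (-1858 - R) = 30514 - (-1858 - 1*1136/587) = 30514 - (-1858 - 1136/587) = 30514 - 1*(-1091782/587) = 30514 + 1091782/587 = 19003500/587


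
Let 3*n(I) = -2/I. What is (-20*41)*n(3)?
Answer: 1640/9 ≈ 182.22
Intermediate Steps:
n(I) = -2/(3*I) (n(I) = (-2/I)/3 = -2/(3*I))
(-20*41)*n(3) = (-20*41)*(-2/3/3) = -(-1640)/(3*3) = -820*(-2/9) = 1640/9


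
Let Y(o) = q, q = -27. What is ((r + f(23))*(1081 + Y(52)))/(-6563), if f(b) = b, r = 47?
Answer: -73780/6563 ≈ -11.242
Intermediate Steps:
Y(o) = -27
((r + f(23))*(1081 + Y(52)))/(-6563) = ((47 + 23)*(1081 - 27))/(-6563) = (70*1054)*(-1/6563) = 73780*(-1/6563) = -73780/6563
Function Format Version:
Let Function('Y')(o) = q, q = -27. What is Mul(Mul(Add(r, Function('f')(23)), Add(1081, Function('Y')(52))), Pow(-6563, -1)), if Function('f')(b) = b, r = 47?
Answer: Rational(-73780, 6563) ≈ -11.242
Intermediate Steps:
Function('Y')(o) = -27
Mul(Mul(Add(r, Function('f')(23)), Add(1081, Function('Y')(52))), Pow(-6563, -1)) = Mul(Mul(Add(47, 23), Add(1081, -27)), Pow(-6563, -1)) = Mul(Mul(70, 1054), Rational(-1, 6563)) = Mul(73780, Rational(-1, 6563)) = Rational(-73780, 6563)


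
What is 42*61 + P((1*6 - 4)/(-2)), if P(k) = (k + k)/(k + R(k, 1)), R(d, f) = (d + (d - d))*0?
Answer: 2564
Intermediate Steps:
R(d, f) = 0 (R(d, f) = (d + 0)*0 = d*0 = 0)
P(k) = 2 (P(k) = (k + k)/(k + 0) = (2*k)/k = 2)
42*61 + P((1*6 - 4)/(-2)) = 42*61 + 2 = 2562 + 2 = 2564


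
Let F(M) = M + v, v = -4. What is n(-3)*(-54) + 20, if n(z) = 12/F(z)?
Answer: 788/7 ≈ 112.57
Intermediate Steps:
F(M) = -4 + M (F(M) = M - 4 = -4 + M)
n(z) = 12/(-4 + z)
n(-3)*(-54) + 20 = (12/(-4 - 3))*(-54) + 20 = (12/(-7))*(-54) + 20 = (12*(-⅐))*(-54) + 20 = -12/7*(-54) + 20 = 648/7 + 20 = 788/7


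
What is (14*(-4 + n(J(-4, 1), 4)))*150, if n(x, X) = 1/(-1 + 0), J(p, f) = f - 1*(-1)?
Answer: -10500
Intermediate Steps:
J(p, f) = 1 + f (J(p, f) = f + 1 = 1 + f)
n(x, X) = -1 (n(x, X) = 1/(-1) = -1)
(14*(-4 + n(J(-4, 1), 4)))*150 = (14*(-4 - 1))*150 = (14*(-5))*150 = -70*150 = -10500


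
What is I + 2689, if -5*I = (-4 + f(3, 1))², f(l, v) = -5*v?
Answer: 13364/5 ≈ 2672.8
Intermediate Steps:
I = -81/5 (I = -(-4 - 5*1)²/5 = -(-4 - 5)²/5 = -⅕*(-9)² = -⅕*81 = -81/5 ≈ -16.200)
I + 2689 = -81/5 + 2689 = 13364/5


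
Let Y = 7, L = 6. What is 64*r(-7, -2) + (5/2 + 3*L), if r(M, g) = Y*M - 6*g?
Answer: -4695/2 ≈ -2347.5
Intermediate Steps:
r(M, g) = -6*g + 7*M (r(M, g) = 7*M - 6*g = -6*g + 7*M)
64*r(-7, -2) + (5/2 + 3*L) = 64*(-6*(-2) + 7*(-7)) + (5/2 + 3*6) = 64*(12 - 49) + (5*(1/2) + 18) = 64*(-37) + (5/2 + 18) = -2368 + 41/2 = -4695/2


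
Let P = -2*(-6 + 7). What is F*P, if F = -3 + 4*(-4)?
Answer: 38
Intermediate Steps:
P = -2 (P = -2*1 = -2)
F = -19 (F = -3 - 16 = -19)
F*P = -19*(-2) = 38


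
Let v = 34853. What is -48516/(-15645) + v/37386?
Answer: 786364787/194967990 ≈ 4.0333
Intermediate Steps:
-48516/(-15645) + v/37386 = -48516/(-15645) + 34853/37386 = -48516*(-1/15645) + 34853*(1/37386) = 16172/5215 + 34853/37386 = 786364787/194967990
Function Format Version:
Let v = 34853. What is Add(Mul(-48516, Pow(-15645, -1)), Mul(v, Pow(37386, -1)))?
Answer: Rational(786364787, 194967990) ≈ 4.0333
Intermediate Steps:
Add(Mul(-48516, Pow(-15645, -1)), Mul(v, Pow(37386, -1))) = Add(Mul(-48516, Pow(-15645, -1)), Mul(34853, Pow(37386, -1))) = Add(Mul(-48516, Rational(-1, 15645)), Mul(34853, Rational(1, 37386))) = Add(Rational(16172, 5215), Rational(34853, 37386)) = Rational(786364787, 194967990)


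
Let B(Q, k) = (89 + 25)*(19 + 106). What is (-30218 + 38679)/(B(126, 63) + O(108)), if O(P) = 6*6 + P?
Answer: 8461/14394 ≈ 0.58781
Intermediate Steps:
O(P) = 36 + P
B(Q, k) = 14250 (B(Q, k) = 114*125 = 14250)
(-30218 + 38679)/(B(126, 63) + O(108)) = (-30218 + 38679)/(14250 + (36 + 108)) = 8461/(14250 + 144) = 8461/14394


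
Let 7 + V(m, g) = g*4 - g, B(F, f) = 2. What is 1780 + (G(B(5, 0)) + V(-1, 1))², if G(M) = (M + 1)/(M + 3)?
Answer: 44789/25 ≈ 1791.6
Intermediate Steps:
G(M) = (1 + M)/(3 + M)
V(m, g) = -7 + 3*g (V(m, g) = -7 + (g*4 - g) = -7 + (4*g - g) = -7 + 3*g)
1780 + (G(B(5, 0)) + V(-1, 1))² = 1780 + ((1 + 2)/(3 + 2) + (-7 + 3*1))² = 1780 + (3/5 + (-7 + 3))² = 1780 + ((⅕)*3 - 4)² = 1780 + (⅗ - 4)² = 1780 + (-17/5)² = 1780 + 289/25 = 44789/25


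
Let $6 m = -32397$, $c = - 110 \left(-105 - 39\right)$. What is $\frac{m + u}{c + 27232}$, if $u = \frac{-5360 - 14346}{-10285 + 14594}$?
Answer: $- \frac{46572303}{371194496} \approx -0.12547$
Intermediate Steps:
$c = 15840$ ($c = \left(-110\right) \left(-144\right) = 15840$)
$m = - \frac{10799}{2}$ ($m = \frac{1}{6} \left(-32397\right) = - \frac{10799}{2} \approx -5399.5$)
$u = - \frac{19706}{4309} \approx -4.5732$
$\frac{m + u}{c + 27232} = \frac{- \frac{10799}{2} - \frac{19706}{4309}}{15840 + 27232} = - \frac{46572303}{8618 \cdot 43072} = \left(- \frac{46572303}{8618}\right) \frac{1}{43072} = - \frac{46572303}{371194496}$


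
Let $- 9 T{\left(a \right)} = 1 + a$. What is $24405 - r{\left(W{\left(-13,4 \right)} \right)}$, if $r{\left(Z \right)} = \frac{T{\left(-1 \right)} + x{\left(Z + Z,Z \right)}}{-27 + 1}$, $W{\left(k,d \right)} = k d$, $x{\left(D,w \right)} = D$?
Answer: $24401$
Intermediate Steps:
$T{\left(a \right)} = - \frac{1}{9} - \frac{a}{9}$ ($T{\left(a \right)} = - \frac{1 + a}{9} = - \frac{1}{9} - \frac{a}{9}$)
$W{\left(k,d \right)} = d k$
$r{\left(Z \right)} = - \frac{Z}{13}$ ($r{\left(Z \right)} = \frac{\left(- \frac{1}{9} - - \frac{1}{9}\right) + \left(Z + Z\right)}{-27 + 1} = \frac{\left(- \frac{1}{9} + \frac{1}{9}\right) + 2 Z}{-26} = \left(0 + 2 Z\right) \left(- \frac{1}{26}\right) = 2 Z \left(- \frac{1}{26}\right) = - \frac{Z}{13}$)
$24405 - r{\left(W{\left(-13,4 \right)} \right)} = 24405 - - \frac{4 \left(-13\right)}{13} = 24405 - \left(- \frac{1}{13}\right) \left(-52\right) = 24405 - 4 = 24401$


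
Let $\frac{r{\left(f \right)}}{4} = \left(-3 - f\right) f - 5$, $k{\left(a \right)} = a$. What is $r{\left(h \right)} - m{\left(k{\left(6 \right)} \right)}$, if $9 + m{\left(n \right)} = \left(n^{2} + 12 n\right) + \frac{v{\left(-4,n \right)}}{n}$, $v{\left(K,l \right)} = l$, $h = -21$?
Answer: $-1632$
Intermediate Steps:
$m{\left(n \right)} = -8 + n^{2} + 12 n$ ($m{\left(n \right)} = -9 + \left(\left(n^{2} + 12 n\right) + \frac{n}{n}\right) = -9 + \left(\left(n^{2} + 12 n\right) + 1\right) = -9 + \left(1 + n^{2} + 12 n\right) = -8 + n^{2} + 12 n$)
$r{\left(f \right)} = -20 + 4 f \left(-3 - f\right)$ ($r{\left(f \right)} = 4 \left(\left(-3 - f\right) f - 5\right) = 4 \left(f \left(-3 - f\right) - 5\right) = 4 \left(-5 + f \left(-3 - f\right)\right) = -20 + 4 f \left(-3 - f\right)$)
$r{\left(h \right)} - m{\left(k{\left(6 \right)} \right)} = \left(-20 - -252 - 4 \left(-21\right)^{2}\right) - \left(-8 + 6^{2} + 12 \cdot 6\right) = \left(-20 + 252 - 1764\right) - \left(-8 + 36 + 72\right) = \left(-20 + 252 - 1764\right) - 100 = -1532 - 100 = -1632$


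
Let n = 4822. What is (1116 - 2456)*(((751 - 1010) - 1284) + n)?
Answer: -4393860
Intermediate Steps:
(1116 - 2456)*(((751 - 1010) - 1284) + n) = (1116 - 2456)*(((751 - 1010) - 1284) + 4822) = -1340*((-259 - 1284) + 4822) = -1340*(-1543 + 4822) = -1340*3279 = -4393860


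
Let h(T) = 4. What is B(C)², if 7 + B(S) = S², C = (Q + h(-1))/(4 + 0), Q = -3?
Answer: 12321/256 ≈ 48.129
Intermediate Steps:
C = ¼ (C = (-3 + 4)/(4 + 0) = 1/4 = 1*(¼) = ¼ ≈ 0.25000)
B(S) = -7 + S²
B(C)² = (-7 + (¼)²)² = (-7 + 1/16)² = (-111/16)² = 12321/256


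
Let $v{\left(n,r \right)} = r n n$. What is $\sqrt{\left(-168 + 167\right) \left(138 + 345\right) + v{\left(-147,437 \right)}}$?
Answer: $115 \sqrt{714} \approx 3072.9$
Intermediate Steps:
$v{\left(n,r \right)} = r n^{2}$ ($v{\left(n,r \right)} = n r n = r n^{2}$)
$\sqrt{\left(-168 + 167\right) \left(138 + 345\right) + v{\left(-147,437 \right)}} = \sqrt{\left(-168 + 167\right) \left(138 + 345\right) + 437 \left(-147\right)^{2}} = \sqrt{\left(-1\right) 483 + 437 \cdot 21609} = \sqrt{-483 + 9443133} = \sqrt{9442650} = 115 \sqrt{714}$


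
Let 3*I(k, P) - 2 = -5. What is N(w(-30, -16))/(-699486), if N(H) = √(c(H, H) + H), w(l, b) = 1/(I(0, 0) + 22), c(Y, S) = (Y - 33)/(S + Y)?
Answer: -I*√152565/14689206 ≈ -2.6591e-5*I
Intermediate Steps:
c(Y, S) = (-33 + Y)/(S + Y)
I(k, P) = -1 (I(k, P) = ⅔ + (⅓)*(-5) = ⅔ - 5/3 = -1)
w(l, b) = 1/21 (w(l, b) = 1/(-1 + 22) = 1/21)
N(H) = √(H + (-33 + H)/(2*H)) (N(H) = √((-33 + H)/(H + H) + H) = √((-33 + H)/((2*H)) + H) = √((1/(2*H))*(-33 + H) + H) = √((-33 + H)/(2*H) + H) = √(H + (-33 + H)/(2*H)))
N(w(-30, -16))/(-699486) = (√(2 - 66/1/21 + 4*(1/21))/2)/(-699486) = (√(2 - 66*21 + 4/21)/2)*(-1/699486) = (√(2 - 1386 + 4/21)/2)*(-1/699486) = (√(-29060/21)/2)*(-1/699486) = ((2*I*√152565/21)/2)*(-1/699486) = (I*√152565/21)*(-1/699486) = -I*√152565/14689206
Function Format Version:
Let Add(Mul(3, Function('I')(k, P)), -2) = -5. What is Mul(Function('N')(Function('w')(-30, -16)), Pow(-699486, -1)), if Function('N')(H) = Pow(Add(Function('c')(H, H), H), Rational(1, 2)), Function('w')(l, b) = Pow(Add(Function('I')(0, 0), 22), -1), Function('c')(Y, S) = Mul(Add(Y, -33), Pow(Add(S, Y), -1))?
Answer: Mul(Rational(-1, 14689206), I, Pow(152565, Rational(1, 2))) ≈ Mul(-2.6591e-5, I)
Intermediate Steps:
Function('c')(Y, S) = Mul(Pow(Add(S, Y), -1), Add(-33, Y)) (Function('c')(Y, S) = Mul(Add(-33, Y), Pow(Add(S, Y), -1)) = Mul(Pow(Add(S, Y), -1), Add(-33, Y)))
Function('I')(k, P) = -1 (Function('I')(k, P) = Add(Rational(2, 3), Mul(Rational(1, 3), -5)) = Add(Rational(2, 3), Rational(-5, 3)) = -1)
Function('w')(l, b) = Rational(1, 21) (Function('w')(l, b) = Pow(Add(-1, 22), -1) = Pow(21, -1) = Rational(1, 21))
Function('N')(H) = Pow(Add(H, Mul(Rational(1, 2), Pow(H, -1), Add(-33, H))), Rational(1, 2)) (Function('N')(H) = Pow(Add(Mul(Pow(Add(H, H), -1), Add(-33, H)), H), Rational(1, 2)) = Pow(Add(Mul(Pow(Mul(2, H), -1), Add(-33, H)), H), Rational(1, 2)) = Pow(Add(Mul(Mul(Rational(1, 2), Pow(H, -1)), Add(-33, H)), H), Rational(1, 2)) = Pow(Add(Mul(Rational(1, 2), Pow(H, -1), Add(-33, H)), H), Rational(1, 2)) = Pow(Add(H, Mul(Rational(1, 2), Pow(H, -1), Add(-33, H))), Rational(1, 2)))
Mul(Function('N')(Function('w')(-30, -16)), Pow(-699486, -1)) = Mul(Mul(Rational(1, 2), Pow(Add(2, Mul(-66, Pow(Rational(1, 21), -1)), Mul(4, Rational(1, 21))), Rational(1, 2))), Pow(-699486, -1)) = Mul(Mul(Rational(1, 2), Pow(Add(2, Mul(-66, 21), Rational(4, 21)), Rational(1, 2))), Rational(-1, 699486)) = Mul(Mul(Rational(1, 2), Pow(Add(2, -1386, Rational(4, 21)), Rational(1, 2))), Rational(-1, 699486)) = Mul(Mul(Rational(1, 2), Pow(Rational(-29060, 21), Rational(1, 2))), Rational(-1, 699486)) = Mul(Mul(Rational(1, 2), Mul(Rational(2, 21), I, Pow(152565, Rational(1, 2)))), Rational(-1, 699486)) = Mul(Mul(Rational(1, 21), I, Pow(152565, Rational(1, 2))), Rational(-1, 699486)) = Mul(Rational(-1, 14689206), I, Pow(152565, Rational(1, 2)))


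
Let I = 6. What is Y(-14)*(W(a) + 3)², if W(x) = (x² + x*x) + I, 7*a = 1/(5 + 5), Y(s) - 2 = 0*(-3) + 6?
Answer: 972493202/1500625 ≈ 648.06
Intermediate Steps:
Y(s) = 8 (Y(s) = 2 + (0*(-3) + 6) = 2 + (0 + 6) = 2 + 6 = 8)
a = 1/70 (a = 1/(7*(5 + 5)) = (⅐)/10 = (⅐)*(⅒) = 1/70 ≈ 0.014286)
W(x) = 6 + 2*x² (W(x) = (x² + x*x) + 6 = (x² + x²) + 6 = 2*x² + 6 = 6 + 2*x²)
Y(-14)*(W(a) + 3)² = 8*((6 + 2*(1/70)²) + 3)² = 8*((6 + 2*(1/4900)) + 3)² = 8*((6 + 1/2450) + 3)² = 8*(14701/2450 + 3)² = 8*(22051/2450)² = 8*(486246601/6002500) = 972493202/1500625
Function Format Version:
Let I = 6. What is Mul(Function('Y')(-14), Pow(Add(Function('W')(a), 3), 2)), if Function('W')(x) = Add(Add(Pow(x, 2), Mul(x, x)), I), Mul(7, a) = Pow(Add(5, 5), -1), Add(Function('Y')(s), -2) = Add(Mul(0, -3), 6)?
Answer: Rational(972493202, 1500625) ≈ 648.06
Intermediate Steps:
Function('Y')(s) = 8 (Function('Y')(s) = Add(2, Add(Mul(0, -3), 6)) = Add(2, Add(0, 6)) = Add(2, 6) = 8)
a = Rational(1, 70) (a = Mul(Rational(1, 7), Pow(Add(5, 5), -1)) = Mul(Rational(1, 7), Pow(10, -1)) = Mul(Rational(1, 7), Rational(1, 10)) = Rational(1, 70) ≈ 0.014286)
Function('W')(x) = Add(6, Mul(2, Pow(x, 2))) (Function('W')(x) = Add(Add(Pow(x, 2), Mul(x, x)), 6) = Add(Add(Pow(x, 2), Pow(x, 2)), 6) = Add(Mul(2, Pow(x, 2)), 6) = Add(6, Mul(2, Pow(x, 2))))
Mul(Function('Y')(-14), Pow(Add(Function('W')(a), 3), 2)) = Mul(8, Pow(Add(Add(6, Mul(2, Pow(Rational(1, 70), 2))), 3), 2)) = Mul(8, Pow(Add(Add(6, Mul(2, Rational(1, 4900))), 3), 2)) = Mul(8, Pow(Add(Add(6, Rational(1, 2450)), 3), 2)) = Mul(8, Pow(Add(Rational(14701, 2450), 3), 2)) = Mul(8, Pow(Rational(22051, 2450), 2)) = Mul(8, Rational(486246601, 6002500)) = Rational(972493202, 1500625)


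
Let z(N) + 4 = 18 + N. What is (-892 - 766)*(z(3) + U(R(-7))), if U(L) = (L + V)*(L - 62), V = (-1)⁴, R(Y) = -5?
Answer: -472530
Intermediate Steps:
V = 1
U(L) = (1 + L)*(-62 + L) (U(L) = (L + 1)*(L - 62) = (1 + L)*(-62 + L))
z(N) = 14 + N (z(N) = -4 + (18 + N) = 14 + N)
(-892 - 766)*(z(3) + U(R(-7))) = (-892 - 766)*((14 + 3) + (-62 + (-5)² - 61*(-5))) = -1658*(17 + (-62 + 25 + 305)) = -1658*(17 + 268) = -1658*285 = -472530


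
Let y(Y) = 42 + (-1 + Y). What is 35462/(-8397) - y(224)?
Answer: -2260667/8397 ≈ -269.22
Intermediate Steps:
y(Y) = 41 + Y
35462/(-8397) - y(224) = 35462/(-8397) - (41 + 224) = 35462*(-1/8397) - 1*265 = -35462/8397 - 265 = -2260667/8397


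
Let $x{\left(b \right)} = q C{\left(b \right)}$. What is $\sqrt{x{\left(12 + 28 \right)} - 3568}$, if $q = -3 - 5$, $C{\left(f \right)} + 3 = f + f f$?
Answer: $2 i \sqrt{4166} \approx 129.09 i$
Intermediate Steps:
$C{\left(f \right)} = -3 + f + f^{2}$ ($C{\left(f \right)} = -3 + \left(f + f f\right) = -3 + \left(f + f^{2}\right) = -3 + f + f^{2}$)
$q = -8$
$x{\left(b \right)} = 24 - 8 b - 8 b^{2}$ ($x{\left(b \right)} = - 8 \left(-3 + b + b^{2}\right) = 24 - 8 b - 8 b^{2}$)
$\sqrt{x{\left(12 + 28 \right)} - 3568} = \sqrt{\left(24 - 8 \left(12 + 28\right) - 8 \left(12 + 28\right)^{2}\right) - 3568} = \sqrt{\left(24 - 320 - 8 \cdot 40^{2}\right) - 3568} = \sqrt{\left(24 - 320 - 12800\right) - 3568} = \sqrt{-13096 - 3568} = \sqrt{-16664} = 2 i \sqrt{4166}$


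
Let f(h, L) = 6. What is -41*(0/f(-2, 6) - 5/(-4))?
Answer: -205/4 ≈ -51.250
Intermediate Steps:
-41*(0/f(-2, 6) - 5/(-4)) = -41*(0/6 - 5/(-4)) = -41*(0*(1/6) - 5*(-1/4)) = -41*(0 + 5/4) = -41*5/4 = -205/4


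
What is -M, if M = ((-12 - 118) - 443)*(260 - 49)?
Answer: 120903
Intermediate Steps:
M = -120903 (M = (-130 - 443)*211 = -573*211 = -120903)
-M = -1*(-120903) = 120903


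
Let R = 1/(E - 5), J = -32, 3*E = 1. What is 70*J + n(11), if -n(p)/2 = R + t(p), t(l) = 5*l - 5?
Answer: -16377/7 ≈ -2339.6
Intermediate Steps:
E = ⅓ (E = (⅓)*1 = ⅓ ≈ 0.33333)
R = -3/14 (R = 1/(⅓ - 5) = 1/(-14/3) = -3/14 ≈ -0.21429)
t(l) = -5 + 5*l
n(p) = 73/7 - 10*p (n(p) = -2*(-3/14 + (-5 + 5*p)) = -2*(-73/14 + 5*p) = 73/7 - 10*p)
70*J + n(11) = 70*(-32) + (73/7 - 10*11) = -2240 + (73/7 - 110) = -2240 - 697/7 = -16377/7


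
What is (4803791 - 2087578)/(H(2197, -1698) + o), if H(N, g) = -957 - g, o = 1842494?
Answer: 2716213/1843235 ≈ 1.4736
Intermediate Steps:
(4803791 - 2087578)/(H(2197, -1698) + o) = (4803791 - 2087578)/((-957 - 1*(-1698)) + 1842494) = 2716213/((-957 + 1698) + 1842494) = 2716213/(741 + 1842494) = 2716213/1843235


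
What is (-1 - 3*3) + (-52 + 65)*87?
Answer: 1121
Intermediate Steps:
(-1 - 3*3) + (-52 + 65)*87 = (-1 - 9) + 13*87 = -10 + 1131 = 1121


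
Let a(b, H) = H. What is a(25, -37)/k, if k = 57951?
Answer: -37/57951 ≈ -0.00063847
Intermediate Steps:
a(25, -37)/k = -37/57951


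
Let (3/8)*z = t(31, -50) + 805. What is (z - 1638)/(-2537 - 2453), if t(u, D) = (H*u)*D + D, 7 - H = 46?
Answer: -242363/7485 ≈ -32.380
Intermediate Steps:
H = -39 (H = 7 - 1*46 = 7 - 46 = -39)
t(u, D) = D - 39*D*u (t(u, D) = (-39*u)*D + D = -39*D*u + D = D - 39*D*u)
z = 489640/3 (z = 8*(-50*(1 - 39*31) + 805)/3 = 8*(-50*(1 - 1209) + 805)/3 = 8*(-50*(-1208) + 805)/3 = 8*(60400 + 805)/3 = (8/3)*61205 = 489640/3 ≈ 1.6321e+5)
(z - 1638)/(-2537 - 2453) = (489640/3 - 1638)/(-2537 - 2453) = (484726/3)/(-4990) = (484726/3)*(-1/4990) = -242363/7485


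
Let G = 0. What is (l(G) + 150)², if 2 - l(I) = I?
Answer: 23104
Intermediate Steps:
l(I) = 2 - I
(l(G) + 150)² = ((2 - 1*0) + 150)² = ((2 + 0) + 150)² = (2 + 150)² = 152² = 23104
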